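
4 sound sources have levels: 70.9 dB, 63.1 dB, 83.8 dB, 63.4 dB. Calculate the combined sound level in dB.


Formula: L_total = 10 * log10( sum(10^(Li/10)) )
  Source 1: 10^(70.9/10) = 12302687.7081
  Source 2: 10^(63.1/10) = 2041737.9447
  Source 3: 10^(83.8/10) = 239883291.9019
  Source 4: 10^(63.4/10) = 2187761.6239
Sum of linear values = 256415479.1786
L_total = 10 * log10(256415479.1786) = 84.09

84.09 dB


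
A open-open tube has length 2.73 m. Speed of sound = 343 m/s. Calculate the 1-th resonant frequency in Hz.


Given values:
  Tube type: open-open, L = 2.73 m, c = 343 m/s, n = 1
Formula: f_n = n * c / (2 * L)
Compute 2 * L = 2 * 2.73 = 5.46
f = 1 * 343 / 5.46
f = 62.82

62.82 Hz


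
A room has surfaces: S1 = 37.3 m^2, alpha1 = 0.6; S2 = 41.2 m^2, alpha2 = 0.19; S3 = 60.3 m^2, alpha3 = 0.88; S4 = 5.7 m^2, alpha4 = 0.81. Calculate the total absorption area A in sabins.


Given surfaces:
  Surface 1: 37.3 * 0.6 = 22.38
  Surface 2: 41.2 * 0.19 = 7.828
  Surface 3: 60.3 * 0.88 = 53.064
  Surface 4: 5.7 * 0.81 = 4.617
Formula: A = sum(Si * alpha_i)
A = 22.38 + 7.828 + 53.064 + 4.617
A = 87.89

87.89 sabins


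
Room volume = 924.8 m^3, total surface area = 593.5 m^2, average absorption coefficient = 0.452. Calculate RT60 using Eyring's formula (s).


Given values:
  V = 924.8 m^3, S = 593.5 m^2, alpha = 0.452
Formula: RT60 = 0.161 * V / (-S * ln(1 - alpha))
Compute ln(1 - 0.452) = ln(0.548) = -0.60148
Denominator: -593.5 * -0.60148 = 356.9784
Numerator: 0.161 * 924.8 = 148.8928
RT60 = 148.8928 / 356.9784 = 0.417

0.417 s


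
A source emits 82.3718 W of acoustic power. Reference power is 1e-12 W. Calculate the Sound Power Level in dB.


Given values:
  W = 82.3718 W
  W_ref = 1e-12 W
Formula: SWL = 10 * log10(W / W_ref)
Compute ratio: W / W_ref = 82371800000000
Compute log10: log10(82371800000000) = 13.915779
Multiply: SWL = 10 * 13.915779 = 139.16

139.16 dB


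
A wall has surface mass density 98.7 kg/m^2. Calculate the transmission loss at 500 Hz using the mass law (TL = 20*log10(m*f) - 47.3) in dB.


Given values:
  m = 98.7 kg/m^2, f = 500 Hz
Formula: TL = 20 * log10(m * f) - 47.3
Compute m * f = 98.7 * 500 = 49350.0
Compute log10(49350.0) = 4.693287
Compute 20 * 4.693287 = 93.8657
TL = 93.8657 - 47.3 = 46.57

46.57 dB


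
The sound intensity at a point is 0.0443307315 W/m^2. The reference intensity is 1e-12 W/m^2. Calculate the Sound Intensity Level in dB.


Given values:
  I = 0.0443307315 W/m^2
  I_ref = 1e-12 W/m^2
Formula: SIL = 10 * log10(I / I_ref)
Compute ratio: I / I_ref = 44330731500
Compute log10: log10(44330731500) = 10.646705
Multiply: SIL = 10 * 10.646705 = 106.47

106.47 dB


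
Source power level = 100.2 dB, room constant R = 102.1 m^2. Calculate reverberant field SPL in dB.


Given values:
  Lw = 100.2 dB, R = 102.1 m^2
Formula: SPL = Lw + 10 * log10(4 / R)
Compute 4 / R = 4 / 102.1 = 0.039177
Compute 10 * log10(0.039177) = -14.0697
SPL = 100.2 + (-14.0697) = 86.13

86.13 dB


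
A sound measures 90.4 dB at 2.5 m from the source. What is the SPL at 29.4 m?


Given values:
  SPL1 = 90.4 dB, r1 = 2.5 m, r2 = 29.4 m
Formula: SPL2 = SPL1 - 20 * log10(r2 / r1)
Compute ratio: r2 / r1 = 29.4 / 2.5 = 11.76
Compute log10: log10(11.76) = 1.070407
Compute drop: 20 * 1.070407 = 21.4081
SPL2 = 90.4 - 21.4081 = 68.99

68.99 dB


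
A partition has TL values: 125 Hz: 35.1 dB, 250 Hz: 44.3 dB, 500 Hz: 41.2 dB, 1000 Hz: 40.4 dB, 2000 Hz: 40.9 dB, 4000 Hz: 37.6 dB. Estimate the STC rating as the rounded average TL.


Given TL values at each frequency:
  125 Hz: 35.1 dB
  250 Hz: 44.3 dB
  500 Hz: 41.2 dB
  1000 Hz: 40.4 dB
  2000 Hz: 40.9 dB
  4000 Hz: 37.6 dB
Formula: STC ~ round(average of TL values)
Sum = 35.1 + 44.3 + 41.2 + 40.4 + 40.9 + 37.6 = 239.5
Average = 239.5 / 6 = 39.92
Rounded: 40

40


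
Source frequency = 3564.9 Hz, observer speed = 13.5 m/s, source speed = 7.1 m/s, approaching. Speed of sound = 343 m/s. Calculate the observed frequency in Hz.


Given values:
  f_s = 3564.9 Hz, v_o = 13.5 m/s, v_s = 7.1 m/s
  Direction: approaching
Formula: f_o = f_s * (c + v_o) / (c - v_s)
Numerator: c + v_o = 343 + 13.5 = 356.5
Denominator: c - v_s = 343 - 7.1 = 335.9
f_o = 3564.9 * 356.5 / 335.9 = 3783.53

3783.53 Hz


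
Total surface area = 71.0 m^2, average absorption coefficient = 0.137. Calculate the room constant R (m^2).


Given values:
  S = 71.0 m^2, alpha = 0.137
Formula: R = S * alpha / (1 - alpha)
Numerator: 71.0 * 0.137 = 9.727
Denominator: 1 - 0.137 = 0.863
R = 9.727 / 0.863 = 11.27

11.27 m^2


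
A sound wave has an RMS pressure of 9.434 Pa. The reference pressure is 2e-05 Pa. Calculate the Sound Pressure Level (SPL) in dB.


Given values:
  p = 9.434 Pa
  p_ref = 2e-05 Pa
Formula: SPL = 20 * log10(p / p_ref)
Compute ratio: p / p_ref = 9.434 / 2e-05 = 471700
Compute log10: log10(471700) = 5.673666
Multiply: SPL = 20 * 5.673666 = 113.47

113.47 dB


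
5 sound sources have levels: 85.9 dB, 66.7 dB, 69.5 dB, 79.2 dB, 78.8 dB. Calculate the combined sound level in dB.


Formula: L_total = 10 * log10( sum(10^(Li/10)) )
  Source 1: 10^(85.9/10) = 389045144.9943
  Source 2: 10^(66.7/10) = 4677351.4129
  Source 3: 10^(69.5/10) = 8912509.3813
  Source 4: 10^(79.2/10) = 83176377.1103
  Source 5: 10^(78.8/10) = 75857757.5029
Sum of linear values = 561669140.4017
L_total = 10 * log10(561669140.4017) = 87.49

87.49 dB


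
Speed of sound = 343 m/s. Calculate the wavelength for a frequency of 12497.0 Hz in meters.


Given values:
  c = 343 m/s, f = 12497.0 Hz
Formula: lambda = c / f
lambda = 343 / 12497.0
lambda = 0.0274

0.0274 m


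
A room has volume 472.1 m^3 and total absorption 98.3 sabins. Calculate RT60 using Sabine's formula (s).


Given values:
  V = 472.1 m^3
  A = 98.3 sabins
Formula: RT60 = 0.161 * V / A
Numerator: 0.161 * 472.1 = 76.0081
RT60 = 76.0081 / 98.3 = 0.773

0.773 s


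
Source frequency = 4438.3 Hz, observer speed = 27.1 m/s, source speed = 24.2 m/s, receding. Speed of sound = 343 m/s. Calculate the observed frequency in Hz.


Given values:
  f_s = 4438.3 Hz, v_o = 27.1 m/s, v_s = 24.2 m/s
  Direction: receding
Formula: f_o = f_s * (c - v_o) / (c + v_s)
Numerator: c - v_o = 343 - 27.1 = 315.9
Denominator: c + v_s = 343 + 24.2 = 367.2
f_o = 4438.3 * 315.9 / 367.2 = 3818.24

3818.24 Hz


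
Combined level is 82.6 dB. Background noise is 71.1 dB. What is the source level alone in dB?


Given values:
  L_total = 82.6 dB, L_bg = 71.1 dB
Formula: L_source = 10 * log10(10^(L_total/10) - 10^(L_bg/10))
Convert to linear:
  10^(82.6/10) = 181970085.861
  10^(71.1/10) = 12882495.5169
Difference: 181970085.861 - 12882495.5169 = 169087590.3441
L_source = 10 * log10(169087590.3441) = 82.28

82.28 dB


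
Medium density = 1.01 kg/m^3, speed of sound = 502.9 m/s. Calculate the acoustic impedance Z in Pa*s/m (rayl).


Given values:
  rho = 1.01 kg/m^3
  c = 502.9 m/s
Formula: Z = rho * c
Z = 1.01 * 502.9
Z = 507.93

507.93 rayl


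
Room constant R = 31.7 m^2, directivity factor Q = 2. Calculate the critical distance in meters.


Given values:
  R = 31.7 m^2, Q = 2
Formula: d_c = 0.141 * sqrt(Q * R)
Compute Q * R = 2 * 31.7 = 63.4
Compute sqrt(63.4) = 7.9624
d_c = 0.141 * 7.9624 = 1.123

1.123 m


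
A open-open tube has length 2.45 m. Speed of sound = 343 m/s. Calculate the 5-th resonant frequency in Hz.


Given values:
  Tube type: open-open, L = 2.45 m, c = 343 m/s, n = 5
Formula: f_n = n * c / (2 * L)
Compute 2 * L = 2 * 2.45 = 4.9
f = 5 * 343 / 4.9
f = 350.0

350.0 Hz


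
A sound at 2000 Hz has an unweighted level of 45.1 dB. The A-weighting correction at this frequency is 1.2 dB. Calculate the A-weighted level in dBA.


Given values:
  SPL = 45.1 dB
  A-weighting at 2000 Hz = 1.2 dB
Formula: L_A = SPL + A_weight
L_A = 45.1 + (1.2)
L_A = 46.3

46.3 dBA


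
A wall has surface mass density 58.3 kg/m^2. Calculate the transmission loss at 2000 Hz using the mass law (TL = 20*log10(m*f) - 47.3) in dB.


Given values:
  m = 58.3 kg/m^2, f = 2000 Hz
Formula: TL = 20 * log10(m * f) - 47.3
Compute m * f = 58.3 * 2000 = 116600.0
Compute log10(116600.0) = 5.066699
Compute 20 * 5.066699 = 101.334
TL = 101.334 - 47.3 = 54.03

54.03 dB


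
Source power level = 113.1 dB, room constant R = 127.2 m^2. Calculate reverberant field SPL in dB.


Given values:
  Lw = 113.1 dB, R = 127.2 m^2
Formula: SPL = Lw + 10 * log10(4 / R)
Compute 4 / R = 4 / 127.2 = 0.031447
Compute 10 * log10(0.031447) = -15.0242
SPL = 113.1 + (-15.0242) = 98.08

98.08 dB


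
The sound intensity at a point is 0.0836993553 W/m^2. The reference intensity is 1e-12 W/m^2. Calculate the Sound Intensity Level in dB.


Given values:
  I = 0.0836993553 W/m^2
  I_ref = 1e-12 W/m^2
Formula: SIL = 10 * log10(I / I_ref)
Compute ratio: I / I_ref = 83699355300
Compute log10: log10(83699355300) = 10.922722
Multiply: SIL = 10 * 10.922722 = 109.23

109.23 dB


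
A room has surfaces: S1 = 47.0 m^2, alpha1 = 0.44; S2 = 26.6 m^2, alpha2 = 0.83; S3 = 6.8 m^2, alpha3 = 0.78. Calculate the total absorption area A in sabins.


Given surfaces:
  Surface 1: 47.0 * 0.44 = 20.68
  Surface 2: 26.6 * 0.83 = 22.078
  Surface 3: 6.8 * 0.78 = 5.304
Formula: A = sum(Si * alpha_i)
A = 20.68 + 22.078 + 5.304
A = 48.06

48.06 sabins


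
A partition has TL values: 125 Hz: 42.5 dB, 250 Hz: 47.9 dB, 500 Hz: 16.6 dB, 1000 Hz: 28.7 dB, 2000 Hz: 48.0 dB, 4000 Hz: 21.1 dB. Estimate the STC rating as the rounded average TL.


Given TL values at each frequency:
  125 Hz: 42.5 dB
  250 Hz: 47.9 dB
  500 Hz: 16.6 dB
  1000 Hz: 28.7 dB
  2000 Hz: 48.0 dB
  4000 Hz: 21.1 dB
Formula: STC ~ round(average of TL values)
Sum = 42.5 + 47.9 + 16.6 + 28.7 + 48.0 + 21.1 = 204.8
Average = 204.8 / 6 = 34.13
Rounded: 34

34


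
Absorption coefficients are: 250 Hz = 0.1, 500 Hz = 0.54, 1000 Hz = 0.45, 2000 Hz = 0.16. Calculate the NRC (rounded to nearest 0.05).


Given values:
  a_250 = 0.1, a_500 = 0.54
  a_1000 = 0.45, a_2000 = 0.16
Formula: NRC = (a250 + a500 + a1000 + a2000) / 4
Sum = 0.1 + 0.54 + 0.45 + 0.16 = 1.25
NRC = 1.25 / 4 = 0.3125
Rounded to nearest 0.05: 0.3

0.3


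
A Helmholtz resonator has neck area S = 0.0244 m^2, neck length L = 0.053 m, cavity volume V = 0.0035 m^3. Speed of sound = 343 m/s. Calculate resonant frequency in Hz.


Given values:
  S = 0.0244 m^2, L = 0.053 m, V = 0.0035 m^3, c = 343 m/s
Formula: f = (c / (2*pi)) * sqrt(S / (V * L))
Compute V * L = 0.0035 * 0.053 = 0.0001855
Compute S / (V * L) = 0.0244 / 0.0001855 = 131.5364
Compute sqrt(131.5364) = 11.468932
Compute c / (2*pi) = 343 / 6.283185 = 54.590148
f = 54.590148 * 11.468932 = 626.09

626.09 Hz


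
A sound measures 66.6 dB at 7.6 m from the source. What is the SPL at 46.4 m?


Given values:
  SPL1 = 66.6 dB, r1 = 7.6 m, r2 = 46.4 m
Formula: SPL2 = SPL1 - 20 * log10(r2 / r1)
Compute ratio: r2 / r1 = 46.4 / 7.6 = 6.1053
Compute log10: log10(6.1053) = 0.785707
Compute drop: 20 * 0.785707 = 15.7141
SPL2 = 66.6 - 15.7141 = 50.89

50.89 dB


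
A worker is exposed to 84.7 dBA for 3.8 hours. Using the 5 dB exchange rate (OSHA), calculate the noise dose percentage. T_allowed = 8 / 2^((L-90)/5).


Given values:
  L = 84.7 dBA, T = 3.8 hours
Formula: T_allowed = 8 / 2^((L - 90) / 5)
Compute exponent: (84.7 - 90) / 5 = -1.06
Compute 2^(-1.06) = 0.479632
T_allowed = 8 / 0.479632 = 16.679454 hours
Dose = (T / T_allowed) * 100
Dose = (3.8 / 16.679454) * 100 = 22.78

22.78 %


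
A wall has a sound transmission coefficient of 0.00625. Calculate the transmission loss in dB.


Given values:
  tau = 0.00625
Formula: TL = 10 * log10(1 / tau)
Compute 1 / tau = 1 / 0.00625 = 160.0
Compute log10(160.0) = 2.20412
TL = 10 * 2.20412 = 22.04

22.04 dB


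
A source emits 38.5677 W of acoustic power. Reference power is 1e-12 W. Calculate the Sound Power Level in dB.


Given values:
  W = 38.5677 W
  W_ref = 1e-12 W
Formula: SWL = 10 * log10(W / W_ref)
Compute ratio: W / W_ref = 38567700000000
Compute log10: log10(38567700000000) = 13.586224
Multiply: SWL = 10 * 13.586224 = 135.86

135.86 dB


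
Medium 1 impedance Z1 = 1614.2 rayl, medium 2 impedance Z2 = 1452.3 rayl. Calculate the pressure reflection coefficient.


Given values:
  Z1 = 1614.2 rayl, Z2 = 1452.3 rayl
Formula: R = (Z2 - Z1) / (Z2 + Z1)
Numerator: Z2 - Z1 = 1452.3 - 1614.2 = -161.9
Denominator: Z2 + Z1 = 1452.3 + 1614.2 = 3066.5
R = -161.9 / 3066.5 = -0.0528

-0.0528


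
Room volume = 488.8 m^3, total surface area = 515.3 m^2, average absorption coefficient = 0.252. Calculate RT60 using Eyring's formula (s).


Given values:
  V = 488.8 m^3, S = 515.3 m^2, alpha = 0.252
Formula: RT60 = 0.161 * V / (-S * ln(1 - alpha))
Compute ln(1 - 0.252) = ln(0.748) = -0.290352
Denominator: -515.3 * -0.290352 = 149.6184
Numerator: 0.161 * 488.8 = 78.6968
RT60 = 78.6968 / 149.6184 = 0.526

0.526 s


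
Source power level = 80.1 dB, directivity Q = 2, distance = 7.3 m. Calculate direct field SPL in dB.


Given values:
  Lw = 80.1 dB, Q = 2, r = 7.3 m
Formula: SPL = Lw + 10 * log10(Q / (4 * pi * r^2))
Compute 4 * pi * r^2 = 4 * pi * 7.3^2 = 669.6619
Compute Q / denom = 2 / 669.6619 = 0.00298658
Compute 10 * log10(0.00298658) = -25.2483
SPL = 80.1 + (-25.2483) = 54.85

54.85 dB


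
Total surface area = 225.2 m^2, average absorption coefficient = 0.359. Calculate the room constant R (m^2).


Given values:
  S = 225.2 m^2, alpha = 0.359
Formula: R = S * alpha / (1 - alpha)
Numerator: 225.2 * 0.359 = 80.8468
Denominator: 1 - 0.359 = 0.641
R = 80.8468 / 0.641 = 126.13

126.13 m^2


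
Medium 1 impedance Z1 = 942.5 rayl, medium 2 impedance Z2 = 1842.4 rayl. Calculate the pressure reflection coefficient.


Given values:
  Z1 = 942.5 rayl, Z2 = 1842.4 rayl
Formula: R = (Z2 - Z1) / (Z2 + Z1)
Numerator: Z2 - Z1 = 1842.4 - 942.5 = 899.9
Denominator: Z2 + Z1 = 1842.4 + 942.5 = 2784.9
R = 899.9 / 2784.9 = 0.3231

0.3231


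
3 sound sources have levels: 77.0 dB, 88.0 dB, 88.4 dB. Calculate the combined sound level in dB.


Formula: L_total = 10 * log10( sum(10^(Li/10)) )
  Source 1: 10^(77.0/10) = 50118723.3627
  Source 2: 10^(88.0/10) = 630957344.4802
  Source 3: 10^(88.4/10) = 691830970.9189
Sum of linear values = 1372907038.7618
L_total = 10 * log10(1372907038.7618) = 91.38

91.38 dB


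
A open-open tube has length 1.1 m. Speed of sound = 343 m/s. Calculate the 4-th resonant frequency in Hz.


Given values:
  Tube type: open-open, L = 1.1 m, c = 343 m/s, n = 4
Formula: f_n = n * c / (2 * L)
Compute 2 * L = 2 * 1.1 = 2.2
f = 4 * 343 / 2.2
f = 623.64

623.64 Hz


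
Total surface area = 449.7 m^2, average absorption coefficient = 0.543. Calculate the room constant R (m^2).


Given values:
  S = 449.7 m^2, alpha = 0.543
Formula: R = S * alpha / (1 - alpha)
Numerator: 449.7 * 0.543 = 244.1871
Denominator: 1 - 0.543 = 0.457
R = 244.1871 / 0.457 = 534.33

534.33 m^2


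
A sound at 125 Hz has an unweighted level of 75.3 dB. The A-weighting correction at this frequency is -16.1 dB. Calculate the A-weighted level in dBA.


Given values:
  SPL = 75.3 dB
  A-weighting at 125 Hz = -16.1 dB
Formula: L_A = SPL + A_weight
L_A = 75.3 + (-16.1)
L_A = 59.2

59.2 dBA


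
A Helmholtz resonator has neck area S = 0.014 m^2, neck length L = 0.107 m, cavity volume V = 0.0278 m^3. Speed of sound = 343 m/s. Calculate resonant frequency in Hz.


Given values:
  S = 0.014 m^2, L = 0.107 m, V = 0.0278 m^3, c = 343 m/s
Formula: f = (c / (2*pi)) * sqrt(S / (V * L))
Compute V * L = 0.0278 * 0.107 = 0.0029746
Compute S / (V * L) = 0.014 / 0.0029746 = 4.7065
Compute sqrt(4.7065) = 2.169447
Compute c / (2*pi) = 343 / 6.283185 = 54.590148
f = 54.590148 * 2.169447 = 118.43

118.43 Hz


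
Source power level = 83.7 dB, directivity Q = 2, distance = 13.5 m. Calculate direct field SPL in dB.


Given values:
  Lw = 83.7 dB, Q = 2, r = 13.5 m
Formula: SPL = Lw + 10 * log10(Q / (4 * pi * r^2))
Compute 4 * pi * r^2 = 4 * pi * 13.5^2 = 2290.221
Compute Q / denom = 2 / 2290.221 = 0.00087328
Compute 10 * log10(0.00087328) = -30.5885
SPL = 83.7 + (-30.5885) = 53.11

53.11 dB


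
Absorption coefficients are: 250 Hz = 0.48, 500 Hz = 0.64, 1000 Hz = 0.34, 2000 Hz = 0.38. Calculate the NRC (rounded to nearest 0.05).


Given values:
  a_250 = 0.48, a_500 = 0.64
  a_1000 = 0.34, a_2000 = 0.38
Formula: NRC = (a250 + a500 + a1000 + a2000) / 4
Sum = 0.48 + 0.64 + 0.34 + 0.38 = 1.84
NRC = 1.84 / 4 = 0.46
Rounded to nearest 0.05: 0.45

0.45


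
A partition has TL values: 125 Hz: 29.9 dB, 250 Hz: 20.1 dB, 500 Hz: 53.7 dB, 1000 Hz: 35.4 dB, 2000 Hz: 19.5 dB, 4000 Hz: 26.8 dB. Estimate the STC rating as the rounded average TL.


Given TL values at each frequency:
  125 Hz: 29.9 dB
  250 Hz: 20.1 dB
  500 Hz: 53.7 dB
  1000 Hz: 35.4 dB
  2000 Hz: 19.5 dB
  4000 Hz: 26.8 dB
Formula: STC ~ round(average of TL values)
Sum = 29.9 + 20.1 + 53.7 + 35.4 + 19.5 + 26.8 = 185.4
Average = 185.4 / 6 = 30.9
Rounded: 31

31


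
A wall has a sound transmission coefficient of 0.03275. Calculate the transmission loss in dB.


Given values:
  tau = 0.03275
Formula: TL = 10 * log10(1 / tau)
Compute 1 / tau = 1 / 0.03275 = 30.5344
Compute log10(30.5344) = 1.484789
TL = 10 * 1.484789 = 14.85

14.85 dB


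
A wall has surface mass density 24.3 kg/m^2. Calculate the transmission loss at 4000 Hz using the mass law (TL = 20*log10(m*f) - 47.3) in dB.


Given values:
  m = 24.3 kg/m^2, f = 4000 Hz
Formula: TL = 20 * log10(m * f) - 47.3
Compute m * f = 24.3 * 4000 = 97200.0
Compute log10(97200.0) = 4.987666
Compute 20 * 4.987666 = 99.7533
TL = 99.7533 - 47.3 = 52.45

52.45 dB


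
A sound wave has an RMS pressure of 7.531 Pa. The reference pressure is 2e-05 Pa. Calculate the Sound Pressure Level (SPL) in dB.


Given values:
  p = 7.531 Pa
  p_ref = 2e-05 Pa
Formula: SPL = 20 * log10(p / p_ref)
Compute ratio: p / p_ref = 7.531 / 2e-05 = 376550
Compute log10: log10(376550) = 5.575823
Multiply: SPL = 20 * 5.575823 = 111.52

111.52 dB


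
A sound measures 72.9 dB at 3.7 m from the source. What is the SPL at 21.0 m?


Given values:
  SPL1 = 72.9 dB, r1 = 3.7 m, r2 = 21.0 m
Formula: SPL2 = SPL1 - 20 * log10(r2 / r1)
Compute ratio: r2 / r1 = 21.0 / 3.7 = 5.6757
Compute log10: log10(5.6757) = 0.754019
Compute drop: 20 * 0.754019 = 15.0804
SPL2 = 72.9 - 15.0804 = 57.82

57.82 dB


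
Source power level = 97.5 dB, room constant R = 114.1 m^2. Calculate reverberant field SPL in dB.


Given values:
  Lw = 97.5 dB, R = 114.1 m^2
Formula: SPL = Lw + 10 * log10(4 / R)
Compute 4 / R = 4 / 114.1 = 0.035057
Compute 10 * log10(0.035057) = -14.5523
SPL = 97.5 + (-14.5523) = 82.95

82.95 dB


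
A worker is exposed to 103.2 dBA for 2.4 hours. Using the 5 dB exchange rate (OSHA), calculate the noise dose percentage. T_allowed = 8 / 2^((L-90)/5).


Given values:
  L = 103.2 dBA, T = 2.4 hours
Formula: T_allowed = 8 / 2^((L - 90) / 5)
Compute exponent: (103.2 - 90) / 5 = 2.64
Compute 2^(2.64) = 6.233317
T_allowed = 8 / 6.233317 = 1.283426 hours
Dose = (T / T_allowed) * 100
Dose = (2.4 / 1.283426) * 100 = 187.0

187.0 %


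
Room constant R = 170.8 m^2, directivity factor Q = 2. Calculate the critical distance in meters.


Given values:
  R = 170.8 m^2, Q = 2
Formula: d_c = 0.141 * sqrt(Q * R)
Compute Q * R = 2 * 170.8 = 341.6
Compute sqrt(341.6) = 18.4824
d_c = 0.141 * 18.4824 = 2.606

2.606 m


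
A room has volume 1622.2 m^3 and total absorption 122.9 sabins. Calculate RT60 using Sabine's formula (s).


Given values:
  V = 1622.2 m^3
  A = 122.9 sabins
Formula: RT60 = 0.161 * V / A
Numerator: 0.161 * 1622.2 = 261.1742
RT60 = 261.1742 / 122.9 = 2.125

2.125 s


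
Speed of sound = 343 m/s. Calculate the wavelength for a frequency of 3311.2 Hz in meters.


Given values:
  c = 343 m/s, f = 3311.2 Hz
Formula: lambda = c / f
lambda = 343 / 3311.2
lambda = 0.1036

0.1036 m


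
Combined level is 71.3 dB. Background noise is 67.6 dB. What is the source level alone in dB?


Given values:
  L_total = 71.3 dB, L_bg = 67.6 dB
Formula: L_source = 10 * log10(10^(L_total/10) - 10^(L_bg/10))
Convert to linear:
  10^(71.3/10) = 13489628.8259
  10^(67.6/10) = 5754399.3734
Difference: 13489628.8259 - 5754399.3734 = 7735229.4525
L_source = 10 * log10(7735229.4525) = 68.88

68.88 dB


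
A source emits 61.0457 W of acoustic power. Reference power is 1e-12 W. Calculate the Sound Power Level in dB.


Given values:
  W = 61.0457 W
  W_ref = 1e-12 W
Formula: SWL = 10 * log10(W / W_ref)
Compute ratio: W / W_ref = 61045700000000
Compute log10: log10(61045700000000) = 13.785655
Multiply: SWL = 10 * 13.785655 = 137.86

137.86 dB


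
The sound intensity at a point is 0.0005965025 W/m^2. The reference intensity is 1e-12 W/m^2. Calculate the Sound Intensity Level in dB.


Given values:
  I = 0.0005965025 W/m^2
  I_ref = 1e-12 W/m^2
Formula: SIL = 10 * log10(I / I_ref)
Compute ratio: I / I_ref = 596502500
Compute log10: log10(596502500) = 8.775612
Multiply: SIL = 10 * 8.775612 = 87.76

87.76 dB


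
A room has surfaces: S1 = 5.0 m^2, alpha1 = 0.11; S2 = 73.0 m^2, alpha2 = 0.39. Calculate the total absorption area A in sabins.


Given surfaces:
  Surface 1: 5.0 * 0.11 = 0.55
  Surface 2: 73.0 * 0.39 = 28.47
Formula: A = sum(Si * alpha_i)
A = 0.55 + 28.47
A = 29.02

29.02 sabins


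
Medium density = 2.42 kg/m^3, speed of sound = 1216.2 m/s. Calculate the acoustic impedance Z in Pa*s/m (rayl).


Given values:
  rho = 2.42 kg/m^3
  c = 1216.2 m/s
Formula: Z = rho * c
Z = 2.42 * 1216.2
Z = 2943.2

2943.2 rayl


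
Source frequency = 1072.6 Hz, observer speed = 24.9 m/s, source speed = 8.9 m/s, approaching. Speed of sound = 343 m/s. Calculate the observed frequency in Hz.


Given values:
  f_s = 1072.6 Hz, v_o = 24.9 m/s, v_s = 8.9 m/s
  Direction: approaching
Formula: f_o = f_s * (c + v_o) / (c - v_s)
Numerator: c + v_o = 343 + 24.9 = 367.9
Denominator: c - v_s = 343 - 8.9 = 334.1
f_o = 1072.6 * 367.9 / 334.1 = 1181.11

1181.11 Hz


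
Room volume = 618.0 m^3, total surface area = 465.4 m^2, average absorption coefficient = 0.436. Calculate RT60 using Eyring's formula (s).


Given values:
  V = 618.0 m^3, S = 465.4 m^2, alpha = 0.436
Formula: RT60 = 0.161 * V / (-S * ln(1 - alpha))
Compute ln(1 - 0.436) = ln(0.564) = -0.572701
Denominator: -465.4 * -0.572701 = 266.535
Numerator: 0.161 * 618.0 = 99.498
RT60 = 99.498 / 266.535 = 0.373

0.373 s


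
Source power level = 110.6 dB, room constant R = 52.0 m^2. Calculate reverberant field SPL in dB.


Given values:
  Lw = 110.6 dB, R = 52.0 m^2
Formula: SPL = Lw + 10 * log10(4 / R)
Compute 4 / R = 4 / 52.0 = 0.076923
Compute 10 * log10(0.076923) = -11.1394
SPL = 110.6 + (-11.1394) = 99.46

99.46 dB


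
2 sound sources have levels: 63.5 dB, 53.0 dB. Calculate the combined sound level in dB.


Formula: L_total = 10 * log10( sum(10^(Li/10)) )
  Source 1: 10^(63.5/10) = 2238721.1386
  Source 2: 10^(53.0/10) = 199526.2315
Sum of linear values = 2438247.3701
L_total = 10 * log10(2438247.3701) = 63.87

63.87 dB


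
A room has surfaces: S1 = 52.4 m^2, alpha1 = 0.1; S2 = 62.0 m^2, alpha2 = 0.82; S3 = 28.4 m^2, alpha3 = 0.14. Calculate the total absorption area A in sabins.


Given surfaces:
  Surface 1: 52.4 * 0.1 = 5.24
  Surface 2: 62.0 * 0.82 = 50.84
  Surface 3: 28.4 * 0.14 = 3.976
Formula: A = sum(Si * alpha_i)
A = 5.24 + 50.84 + 3.976
A = 60.06

60.06 sabins


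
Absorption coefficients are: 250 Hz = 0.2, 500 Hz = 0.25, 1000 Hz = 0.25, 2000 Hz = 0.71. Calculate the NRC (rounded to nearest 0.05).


Given values:
  a_250 = 0.2, a_500 = 0.25
  a_1000 = 0.25, a_2000 = 0.71
Formula: NRC = (a250 + a500 + a1000 + a2000) / 4
Sum = 0.2 + 0.25 + 0.25 + 0.71 = 1.41
NRC = 1.41 / 4 = 0.3525
Rounded to nearest 0.05: 0.35

0.35


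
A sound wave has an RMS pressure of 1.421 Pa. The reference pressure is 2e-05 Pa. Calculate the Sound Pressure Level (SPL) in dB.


Given values:
  p = 1.421 Pa
  p_ref = 2e-05 Pa
Formula: SPL = 20 * log10(p / p_ref)
Compute ratio: p / p_ref = 1.421 / 2e-05 = 71050
Compute log10: log10(71050) = 4.851564
Multiply: SPL = 20 * 4.851564 = 97.03

97.03 dB


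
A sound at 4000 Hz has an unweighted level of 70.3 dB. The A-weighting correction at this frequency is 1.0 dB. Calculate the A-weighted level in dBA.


Given values:
  SPL = 70.3 dB
  A-weighting at 4000 Hz = 1.0 dB
Formula: L_A = SPL + A_weight
L_A = 70.3 + (1.0)
L_A = 71.3

71.3 dBA


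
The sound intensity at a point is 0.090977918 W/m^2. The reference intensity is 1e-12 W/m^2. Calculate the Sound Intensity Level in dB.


Given values:
  I = 0.090977918 W/m^2
  I_ref = 1e-12 W/m^2
Formula: SIL = 10 * log10(I / I_ref)
Compute ratio: I / I_ref = 90977918000
Compute log10: log10(90977918000) = 10.958936
Multiply: SIL = 10 * 10.958936 = 109.59

109.59 dB


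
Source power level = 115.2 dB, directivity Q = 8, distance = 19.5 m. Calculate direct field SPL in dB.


Given values:
  Lw = 115.2 dB, Q = 8, r = 19.5 m
Formula: SPL = Lw + 10 * log10(Q / (4 * pi * r^2))
Compute 4 * pi * r^2 = 4 * pi * 19.5^2 = 4778.3624
Compute Q / denom = 8 / 4778.3624 = 0.00167421
Compute 10 * log10(0.00167421) = -27.7619
SPL = 115.2 + (-27.7619) = 87.44

87.44 dB


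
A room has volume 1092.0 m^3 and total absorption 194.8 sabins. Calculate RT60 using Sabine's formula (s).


Given values:
  V = 1092.0 m^3
  A = 194.8 sabins
Formula: RT60 = 0.161 * V / A
Numerator: 0.161 * 1092.0 = 175.812
RT60 = 175.812 / 194.8 = 0.903

0.903 s


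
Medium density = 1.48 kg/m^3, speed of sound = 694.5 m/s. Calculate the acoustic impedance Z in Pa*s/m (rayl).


Given values:
  rho = 1.48 kg/m^3
  c = 694.5 m/s
Formula: Z = rho * c
Z = 1.48 * 694.5
Z = 1027.86

1027.86 rayl


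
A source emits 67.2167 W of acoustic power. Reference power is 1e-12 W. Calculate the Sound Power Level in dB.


Given values:
  W = 67.2167 W
  W_ref = 1e-12 W
Formula: SWL = 10 * log10(W / W_ref)
Compute ratio: W / W_ref = 67216700000000
Compute log10: log10(67216700000000) = 13.827477
Multiply: SWL = 10 * 13.827477 = 138.27

138.27 dB


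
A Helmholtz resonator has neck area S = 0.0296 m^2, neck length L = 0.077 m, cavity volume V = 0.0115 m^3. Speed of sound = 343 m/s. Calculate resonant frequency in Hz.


Given values:
  S = 0.0296 m^2, L = 0.077 m, V = 0.0115 m^3, c = 343 m/s
Formula: f = (c / (2*pi)) * sqrt(S / (V * L))
Compute V * L = 0.0115 * 0.077 = 0.0008855
Compute S / (V * L) = 0.0296 / 0.0008855 = 33.4274
Compute sqrt(33.4274) = 5.781643
Compute c / (2*pi) = 343 / 6.283185 = 54.590148
f = 54.590148 * 5.781643 = 315.62

315.62 Hz


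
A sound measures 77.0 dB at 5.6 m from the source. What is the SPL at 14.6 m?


Given values:
  SPL1 = 77.0 dB, r1 = 5.6 m, r2 = 14.6 m
Formula: SPL2 = SPL1 - 20 * log10(r2 / r1)
Compute ratio: r2 / r1 = 14.6 / 5.6 = 2.6071
Compute log10: log10(2.6071) = 0.416158
Compute drop: 20 * 0.416158 = 8.3232
SPL2 = 77.0 - 8.3232 = 68.68

68.68 dB


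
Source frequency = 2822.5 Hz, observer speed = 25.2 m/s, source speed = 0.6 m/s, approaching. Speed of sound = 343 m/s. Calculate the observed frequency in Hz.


Given values:
  f_s = 2822.5 Hz, v_o = 25.2 m/s, v_s = 0.6 m/s
  Direction: approaching
Formula: f_o = f_s * (c + v_o) / (c - v_s)
Numerator: c + v_o = 343 + 25.2 = 368.2
Denominator: c - v_s = 343 - 0.6 = 342.4
f_o = 2822.5 * 368.2 / 342.4 = 3035.18

3035.18 Hz


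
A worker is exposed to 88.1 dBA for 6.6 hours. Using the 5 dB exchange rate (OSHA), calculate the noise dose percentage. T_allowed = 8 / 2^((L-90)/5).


Given values:
  L = 88.1 dBA, T = 6.6 hours
Formula: T_allowed = 8 / 2^((L - 90) / 5)
Compute exponent: (88.1 - 90) / 5 = -0.38
Compute 2^(-0.38) = 0.768438
T_allowed = 8 / 0.768438 = 10.410729 hours
Dose = (T / T_allowed) * 100
Dose = (6.6 / 10.410729) * 100 = 63.4

63.4 %


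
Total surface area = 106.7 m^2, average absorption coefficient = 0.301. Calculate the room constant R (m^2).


Given values:
  S = 106.7 m^2, alpha = 0.301
Formula: R = S * alpha / (1 - alpha)
Numerator: 106.7 * 0.301 = 32.1167
Denominator: 1 - 0.301 = 0.699
R = 32.1167 / 0.699 = 45.95

45.95 m^2


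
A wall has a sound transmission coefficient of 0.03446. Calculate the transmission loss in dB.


Given values:
  tau = 0.03446
Formula: TL = 10 * log10(1 / tau)
Compute 1 / tau = 1 / 0.03446 = 29.0192
Compute log10(29.0192) = 1.462685
TL = 10 * 1.462685 = 14.63

14.63 dB


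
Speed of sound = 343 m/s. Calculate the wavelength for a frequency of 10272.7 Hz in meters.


Given values:
  c = 343 m/s, f = 10272.7 Hz
Formula: lambda = c / f
lambda = 343 / 10272.7
lambda = 0.0334

0.0334 m


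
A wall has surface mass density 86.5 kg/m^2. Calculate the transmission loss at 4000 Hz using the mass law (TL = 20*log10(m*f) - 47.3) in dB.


Given values:
  m = 86.5 kg/m^2, f = 4000 Hz
Formula: TL = 20 * log10(m * f) - 47.3
Compute m * f = 86.5 * 4000 = 346000.0
Compute log10(346000.0) = 5.539076
Compute 20 * 5.539076 = 110.7815
TL = 110.7815 - 47.3 = 63.48

63.48 dB


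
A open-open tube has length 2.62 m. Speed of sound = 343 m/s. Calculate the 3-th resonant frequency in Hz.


Given values:
  Tube type: open-open, L = 2.62 m, c = 343 m/s, n = 3
Formula: f_n = n * c / (2 * L)
Compute 2 * L = 2 * 2.62 = 5.24
f = 3 * 343 / 5.24
f = 196.37

196.37 Hz


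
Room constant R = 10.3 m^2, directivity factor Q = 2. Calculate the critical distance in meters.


Given values:
  R = 10.3 m^2, Q = 2
Formula: d_c = 0.141 * sqrt(Q * R)
Compute Q * R = 2 * 10.3 = 20.6
Compute sqrt(20.6) = 4.5387
d_c = 0.141 * 4.5387 = 0.64

0.64 m


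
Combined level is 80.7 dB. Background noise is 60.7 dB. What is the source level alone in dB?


Given values:
  L_total = 80.7 dB, L_bg = 60.7 dB
Formula: L_source = 10 * log10(10^(L_total/10) - 10^(L_bg/10))
Convert to linear:
  10^(80.7/10) = 117489755.494
  10^(60.7/10) = 1174897.5549
Difference: 117489755.494 - 1174897.5549 = 116314857.9391
L_source = 10 * log10(116314857.9391) = 80.66

80.66 dB


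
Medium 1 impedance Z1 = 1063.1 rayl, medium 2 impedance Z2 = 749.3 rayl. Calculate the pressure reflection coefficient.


Given values:
  Z1 = 1063.1 rayl, Z2 = 749.3 rayl
Formula: R = (Z2 - Z1) / (Z2 + Z1)
Numerator: Z2 - Z1 = 749.3 - 1063.1 = -313.8
Denominator: Z2 + Z1 = 749.3 + 1063.1 = 1812.4
R = -313.8 / 1812.4 = -0.1731

-0.1731


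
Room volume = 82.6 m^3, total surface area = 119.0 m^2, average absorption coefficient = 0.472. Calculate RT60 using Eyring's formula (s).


Given values:
  V = 82.6 m^3, S = 119.0 m^2, alpha = 0.472
Formula: RT60 = 0.161 * V / (-S * ln(1 - alpha))
Compute ln(1 - 0.472) = ln(0.528) = -0.638659
Denominator: -119.0 * -0.638659 = 76.0004
Numerator: 0.161 * 82.6 = 13.2986
RT60 = 13.2986 / 76.0004 = 0.175

0.175 s


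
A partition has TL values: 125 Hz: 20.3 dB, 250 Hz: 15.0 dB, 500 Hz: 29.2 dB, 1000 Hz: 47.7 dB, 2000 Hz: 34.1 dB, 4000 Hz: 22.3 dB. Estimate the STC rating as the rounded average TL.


Given TL values at each frequency:
  125 Hz: 20.3 dB
  250 Hz: 15.0 dB
  500 Hz: 29.2 dB
  1000 Hz: 47.7 dB
  2000 Hz: 34.1 dB
  4000 Hz: 22.3 dB
Formula: STC ~ round(average of TL values)
Sum = 20.3 + 15.0 + 29.2 + 47.7 + 34.1 + 22.3 = 168.6
Average = 168.6 / 6 = 28.1
Rounded: 28

28


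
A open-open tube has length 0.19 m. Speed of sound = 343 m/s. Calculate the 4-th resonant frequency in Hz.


Given values:
  Tube type: open-open, L = 0.19 m, c = 343 m/s, n = 4
Formula: f_n = n * c / (2 * L)
Compute 2 * L = 2 * 0.19 = 0.38
f = 4 * 343 / 0.38
f = 3610.53

3610.53 Hz


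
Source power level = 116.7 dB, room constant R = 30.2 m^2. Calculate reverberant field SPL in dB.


Given values:
  Lw = 116.7 dB, R = 30.2 m^2
Formula: SPL = Lw + 10 * log10(4 / R)
Compute 4 / R = 4 / 30.2 = 0.13245
Compute 10 * log10(0.13245) = -8.7795
SPL = 116.7 + (-8.7795) = 107.92

107.92 dB


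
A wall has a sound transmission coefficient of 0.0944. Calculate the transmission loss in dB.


Given values:
  tau = 0.0944
Formula: TL = 10 * log10(1 / tau)
Compute 1 / tau = 1 / 0.0944 = 10.5932
Compute log10(10.5932) = 1.025027
TL = 10 * 1.025027 = 10.25

10.25 dB


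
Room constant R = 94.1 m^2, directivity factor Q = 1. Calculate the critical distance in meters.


Given values:
  R = 94.1 m^2, Q = 1
Formula: d_c = 0.141 * sqrt(Q * R)
Compute Q * R = 1 * 94.1 = 94.1
Compute sqrt(94.1) = 9.7005
d_c = 0.141 * 9.7005 = 1.368

1.368 m


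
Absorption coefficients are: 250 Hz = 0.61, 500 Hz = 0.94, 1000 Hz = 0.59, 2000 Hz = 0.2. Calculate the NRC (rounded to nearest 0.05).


Given values:
  a_250 = 0.61, a_500 = 0.94
  a_1000 = 0.59, a_2000 = 0.2
Formula: NRC = (a250 + a500 + a1000 + a2000) / 4
Sum = 0.61 + 0.94 + 0.59 + 0.2 = 2.34
NRC = 2.34 / 4 = 0.585
Rounded to nearest 0.05: 0.6

0.6


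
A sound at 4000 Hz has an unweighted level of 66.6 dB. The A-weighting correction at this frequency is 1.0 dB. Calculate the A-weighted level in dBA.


Given values:
  SPL = 66.6 dB
  A-weighting at 4000 Hz = 1.0 dB
Formula: L_A = SPL + A_weight
L_A = 66.6 + (1.0)
L_A = 67.6

67.6 dBA


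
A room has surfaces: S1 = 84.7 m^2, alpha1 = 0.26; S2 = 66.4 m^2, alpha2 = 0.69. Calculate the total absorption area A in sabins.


Given surfaces:
  Surface 1: 84.7 * 0.26 = 22.022
  Surface 2: 66.4 * 0.69 = 45.816
Formula: A = sum(Si * alpha_i)
A = 22.022 + 45.816
A = 67.84

67.84 sabins


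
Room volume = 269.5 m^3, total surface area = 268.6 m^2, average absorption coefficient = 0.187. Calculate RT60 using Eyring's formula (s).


Given values:
  V = 269.5 m^3, S = 268.6 m^2, alpha = 0.187
Formula: RT60 = 0.161 * V / (-S * ln(1 - alpha))
Compute ln(1 - 0.187) = ln(0.813) = -0.207024
Denominator: -268.6 * -0.207024 = 55.6066
Numerator: 0.161 * 269.5 = 43.3895
RT60 = 43.3895 / 55.6066 = 0.78

0.78 s


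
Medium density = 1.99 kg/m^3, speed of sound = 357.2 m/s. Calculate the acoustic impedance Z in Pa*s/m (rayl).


Given values:
  rho = 1.99 kg/m^3
  c = 357.2 m/s
Formula: Z = rho * c
Z = 1.99 * 357.2
Z = 710.83

710.83 rayl


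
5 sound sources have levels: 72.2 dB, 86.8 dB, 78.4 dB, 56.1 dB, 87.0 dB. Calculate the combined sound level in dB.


Formula: L_total = 10 * log10( sum(10^(Li/10)) )
  Source 1: 10^(72.2/10) = 16595869.0744
  Source 2: 10^(86.8/10) = 478630092.3226
  Source 3: 10^(78.4/10) = 69183097.0919
  Source 4: 10^(56.1/10) = 407380.2778
  Source 5: 10^(87.0/10) = 501187233.6273
Sum of linear values = 1066003672.394
L_total = 10 * log10(1066003672.394) = 90.28

90.28 dB


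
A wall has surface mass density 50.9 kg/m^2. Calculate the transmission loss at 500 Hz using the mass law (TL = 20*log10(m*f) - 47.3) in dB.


Given values:
  m = 50.9 kg/m^2, f = 500 Hz
Formula: TL = 20 * log10(m * f) - 47.3
Compute m * f = 50.9 * 500 = 25450.0
Compute log10(25450.0) = 4.405688
Compute 20 * 4.405688 = 88.1138
TL = 88.1138 - 47.3 = 40.81

40.81 dB


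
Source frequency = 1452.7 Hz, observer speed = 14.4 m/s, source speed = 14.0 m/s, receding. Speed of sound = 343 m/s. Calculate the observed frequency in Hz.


Given values:
  f_s = 1452.7 Hz, v_o = 14.4 m/s, v_s = 14.0 m/s
  Direction: receding
Formula: f_o = f_s * (c - v_o) / (c + v_s)
Numerator: c - v_o = 343 - 14.4 = 328.6
Denominator: c + v_s = 343 + 14.0 = 357.0
f_o = 1452.7 * 328.6 / 357.0 = 1337.14

1337.14 Hz


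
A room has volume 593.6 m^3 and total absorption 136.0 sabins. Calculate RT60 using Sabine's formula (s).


Given values:
  V = 593.6 m^3
  A = 136.0 sabins
Formula: RT60 = 0.161 * V / A
Numerator: 0.161 * 593.6 = 95.5696
RT60 = 95.5696 / 136.0 = 0.703

0.703 s


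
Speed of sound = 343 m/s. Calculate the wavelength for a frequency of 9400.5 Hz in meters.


Given values:
  c = 343 m/s, f = 9400.5 Hz
Formula: lambda = c / f
lambda = 343 / 9400.5
lambda = 0.0365

0.0365 m


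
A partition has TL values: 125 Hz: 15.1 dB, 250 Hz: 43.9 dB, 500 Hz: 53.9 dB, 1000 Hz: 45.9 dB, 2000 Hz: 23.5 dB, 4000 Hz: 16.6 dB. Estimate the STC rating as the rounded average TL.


Given TL values at each frequency:
  125 Hz: 15.1 dB
  250 Hz: 43.9 dB
  500 Hz: 53.9 dB
  1000 Hz: 45.9 dB
  2000 Hz: 23.5 dB
  4000 Hz: 16.6 dB
Formula: STC ~ round(average of TL values)
Sum = 15.1 + 43.9 + 53.9 + 45.9 + 23.5 + 16.6 = 198.9
Average = 198.9 / 6 = 33.15
Rounded: 33

33


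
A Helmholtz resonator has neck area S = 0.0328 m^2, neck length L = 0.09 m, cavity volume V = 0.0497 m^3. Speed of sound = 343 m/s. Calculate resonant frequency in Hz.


Given values:
  S = 0.0328 m^2, L = 0.09 m, V = 0.0497 m^3, c = 343 m/s
Formula: f = (c / (2*pi)) * sqrt(S / (V * L))
Compute V * L = 0.0497 * 0.09 = 0.004473
Compute S / (V * L) = 0.0328 / 0.004473 = 7.3329
Compute sqrt(7.3329) = 2.707933
Compute c / (2*pi) = 343 / 6.283185 = 54.590148
f = 54.590148 * 2.707933 = 147.83

147.83 Hz


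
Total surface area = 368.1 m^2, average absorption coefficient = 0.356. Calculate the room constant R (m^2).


Given values:
  S = 368.1 m^2, alpha = 0.356
Formula: R = S * alpha / (1 - alpha)
Numerator: 368.1 * 0.356 = 131.0436
Denominator: 1 - 0.356 = 0.644
R = 131.0436 / 0.644 = 203.48

203.48 m^2


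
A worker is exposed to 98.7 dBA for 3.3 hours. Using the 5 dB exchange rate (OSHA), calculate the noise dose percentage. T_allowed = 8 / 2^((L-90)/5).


Given values:
  L = 98.7 dBA, T = 3.3 hours
Formula: T_allowed = 8 / 2^((L - 90) / 5)
Compute exponent: (98.7 - 90) / 5 = 1.74
Compute 2^(1.74) = 3.340352
T_allowed = 8 / 3.340352 = 2.394957 hours
Dose = (T / T_allowed) * 100
Dose = (3.3 / 2.394957) * 100 = 137.79

137.79 %


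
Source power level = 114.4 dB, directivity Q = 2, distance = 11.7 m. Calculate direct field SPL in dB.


Given values:
  Lw = 114.4 dB, Q = 2, r = 11.7 m
Formula: SPL = Lw + 10 * log10(Q / (4 * pi * r^2))
Compute 4 * pi * r^2 = 4 * pi * 11.7^2 = 1720.2105
Compute Q / denom = 2 / 1720.2105 = 0.00116265
Compute 10 * log10(0.00116265) = -29.3455
SPL = 114.4 + (-29.3455) = 85.05

85.05 dB


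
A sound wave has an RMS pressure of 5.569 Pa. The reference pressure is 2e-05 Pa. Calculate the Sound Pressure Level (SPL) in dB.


Given values:
  p = 5.569 Pa
  p_ref = 2e-05 Pa
Formula: SPL = 20 * log10(p / p_ref)
Compute ratio: p / p_ref = 5.569 / 2e-05 = 278450
Compute log10: log10(278450) = 5.444747
Multiply: SPL = 20 * 5.444747 = 108.89

108.89 dB


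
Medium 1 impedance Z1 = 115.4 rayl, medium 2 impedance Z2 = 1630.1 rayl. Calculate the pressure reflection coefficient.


Given values:
  Z1 = 115.4 rayl, Z2 = 1630.1 rayl
Formula: R = (Z2 - Z1) / (Z2 + Z1)
Numerator: Z2 - Z1 = 1630.1 - 115.4 = 1514.7
Denominator: Z2 + Z1 = 1630.1 + 115.4 = 1745.5
R = 1514.7 / 1745.5 = 0.8678

0.8678


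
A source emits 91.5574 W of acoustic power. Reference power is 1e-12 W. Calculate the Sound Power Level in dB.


Given values:
  W = 91.5574 W
  W_ref = 1e-12 W
Formula: SWL = 10 * log10(W / W_ref)
Compute ratio: W / W_ref = 91557400000000
Compute log10: log10(91557400000000) = 13.961693
Multiply: SWL = 10 * 13.961693 = 139.62

139.62 dB


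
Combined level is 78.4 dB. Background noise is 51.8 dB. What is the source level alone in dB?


Given values:
  L_total = 78.4 dB, L_bg = 51.8 dB
Formula: L_source = 10 * log10(10^(L_total/10) - 10^(L_bg/10))
Convert to linear:
  10^(78.4/10) = 69183097.0919
  10^(51.8/10) = 151356.1248
Difference: 69183097.0919 - 151356.1248 = 69031740.9671
L_source = 10 * log10(69031740.9671) = 78.39

78.39 dB


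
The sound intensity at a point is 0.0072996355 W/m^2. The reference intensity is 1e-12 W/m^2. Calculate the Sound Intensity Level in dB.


Given values:
  I = 0.0072996355 W/m^2
  I_ref = 1e-12 W/m^2
Formula: SIL = 10 * log10(I / I_ref)
Compute ratio: I / I_ref = 7299635500
Compute log10: log10(7299635500) = 9.863301
Multiply: SIL = 10 * 9.863301 = 98.63

98.63 dB


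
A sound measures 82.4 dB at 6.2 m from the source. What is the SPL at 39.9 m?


Given values:
  SPL1 = 82.4 dB, r1 = 6.2 m, r2 = 39.9 m
Formula: SPL2 = SPL1 - 20 * log10(r2 / r1)
Compute ratio: r2 / r1 = 39.9 / 6.2 = 6.4355
Compute log10: log10(6.4355) = 0.808582
Compute drop: 20 * 0.808582 = 16.1716
SPL2 = 82.4 - 16.1716 = 66.23

66.23 dB
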